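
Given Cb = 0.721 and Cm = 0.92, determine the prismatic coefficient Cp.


Formula: Cp = Cb / Cm
Substituting: Cp = 0.721 / 0.92
Result: Cp ≈ 0.78370 (5 s.f.)

0.78370


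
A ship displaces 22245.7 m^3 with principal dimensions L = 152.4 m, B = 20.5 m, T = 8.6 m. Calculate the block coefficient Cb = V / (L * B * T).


Formula: Cb = V / (L * B * T)
Step 1 — L * B * T = 152.4 * 20.5 * 8.6 = 26868.12 m^3
Step 2 — Cb = 22245.7 / 26868.12 ≈ 0.82796 (5 s.f.)

0.82796


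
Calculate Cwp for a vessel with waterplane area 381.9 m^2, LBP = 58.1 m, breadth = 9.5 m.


Formula: Cwp = Aw / (L * B)
Step 1 — L * B = 58.1 * 9.5 = 551.95 m^2
Step 2 — Cwp = 381.9 / 551.95 ≈ 0.69191 (5 s.f.)

0.69191


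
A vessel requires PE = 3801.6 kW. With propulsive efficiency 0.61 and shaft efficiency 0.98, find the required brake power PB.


Formula: PB = PE / (eta_D * eta_S)
Step 1 — combined efficiency = eta_D * eta_S = 0.61 * 0.98 = 0.5978
Step 2 — PB = 3801.6 / 0.5978 ≈ 6359.3 kW (5 s.f.)

6359.3 kW


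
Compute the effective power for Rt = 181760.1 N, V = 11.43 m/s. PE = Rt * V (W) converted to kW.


Formula: PE = Rt * V / 1000 (kW)
Step 1 — PE (W) = 181760.1 * 11.43 = 2077517.943 W
Step 2 — PE (kW) = 2077517.943 / 1000 ≈ 2077.5 kW (5 s.f.)

2077.5 kW


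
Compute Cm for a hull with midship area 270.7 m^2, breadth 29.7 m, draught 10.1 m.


Formula: Cm = Am / (B * T)
Step 1 — B * T = 29.7 * 10.1 = 299.97 m^2
Step 2 — Cm = 270.7 / 299.97 ≈ 0.90242 (5 s.f.)

0.90242


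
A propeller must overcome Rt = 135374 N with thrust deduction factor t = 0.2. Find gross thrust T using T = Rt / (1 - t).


Formula: T = Rt / (1 - t)
Step 1 — (1 - t) = 1 - 0.2 = 0.8
Step 2 — T = 135374 / 0.8 ≈ 169220 N (5 s.f.)

169220 N


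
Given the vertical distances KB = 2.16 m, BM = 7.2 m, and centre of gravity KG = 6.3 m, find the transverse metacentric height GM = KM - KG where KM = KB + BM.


Formula: GM = KB + BM - KG
Step 1 — KM = KB + BM = 2.16 + 7.2 = 9.36 m
Step 2 — GM = KM - KG = 9.36 - 6.3 = 3.06 m

3.06 m


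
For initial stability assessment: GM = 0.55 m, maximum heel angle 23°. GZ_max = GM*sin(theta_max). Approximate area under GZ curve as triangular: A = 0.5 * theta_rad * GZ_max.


Formula: GZ_max = GM * sin(theta); Area = 0.5 * theta_rad * GZ_max
Step 1 — GZ_max = 0.55 * sin(23°) = 0.55 * 0.390731 = 0.214902 m
Step 2 — theta_rad = 23 * pi/180 = 0.401426 rad
Step 3 — Area = 0.5 * 0.401426 * 0.214902 ≈ 0.043134 m·rad (5 s.f.)

0.043134 m·rad


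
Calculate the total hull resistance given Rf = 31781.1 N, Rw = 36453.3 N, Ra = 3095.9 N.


Formula: Rt = Rf + Rw + Ra
Substituting: Rt = 31781.1 + 36453.3 + 3095.9
Result: Rt = 71330.3 N

71330.3 N


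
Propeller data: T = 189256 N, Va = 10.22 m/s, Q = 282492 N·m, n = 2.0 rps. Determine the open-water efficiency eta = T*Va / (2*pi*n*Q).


Formula: eta = T * Va / (2 * pi * n * Q)
Step 1 — numerator = T * Va = 189256 * 10.22 = 1934196.32
Step 2 — 2 * pi * n = 2 * pi * 2.0 = 12.566371
Step 3 — denominator = 12.566371 * 282492 = 3549899.28
Step 4 — eta = 1934196.32 / 3549899.28 ≈ 0.54486 (5 s.f.)

0.54486


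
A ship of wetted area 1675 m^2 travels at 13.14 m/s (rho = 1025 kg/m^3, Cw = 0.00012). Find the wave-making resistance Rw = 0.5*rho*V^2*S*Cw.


Formula: Rw = 0.5 * rho * V^2 * S * Cw
Step 1 — V^2 = 13.14^2 = 172.6596
Step 2 — 0.5 * rho * V^2 = 0.5 * 1025 * 172.6596 = 88488.045
Step 3 — Rw = 88488.045 * 1675 * 0.00012 ≈ 17786 N (5 s.f.)

17786 N


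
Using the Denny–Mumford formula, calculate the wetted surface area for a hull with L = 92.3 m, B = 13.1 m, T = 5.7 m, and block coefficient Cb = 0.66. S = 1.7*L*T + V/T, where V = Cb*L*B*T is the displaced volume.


Formula: S = 1.7*L*T + V/T with V = Cb*L*B*T, i.e. S = L * (1.7*T + Cb*B)
Step 1 — 1.7*T = 1.7 * 5.7 = 9.69 m
Step 2 — Cb*B = 0.66 * 13.1 = 8.646 m
Step 3 — 1.7*T + Cb*B = 9.69 + 8.646 = 18.336 m
Step 4 — S = 92.3 * 18.336 ≈ 1692.4 m^2 (5 s.f.)

1692.4 m^2


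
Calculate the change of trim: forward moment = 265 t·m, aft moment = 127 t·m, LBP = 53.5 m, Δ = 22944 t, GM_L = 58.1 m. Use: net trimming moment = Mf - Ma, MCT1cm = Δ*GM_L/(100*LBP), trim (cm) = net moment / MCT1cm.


Formula: net trimming moment = Mf - Ma; MCT1cm = Δ*GM_L/(100*LBP); trim = net moment / MCT1cm
Step 1 — net trimming moment = 265 - 127 = 138 t·m
Step 2 — MCT1cm = 22944 * 58.1 / (100 * 53.5) = 249.1676 t·m/cm
Step 3 — trim = 138 / 249.1676 ≈ 0.55384 cm (5 s.f.)

0.55384 cm


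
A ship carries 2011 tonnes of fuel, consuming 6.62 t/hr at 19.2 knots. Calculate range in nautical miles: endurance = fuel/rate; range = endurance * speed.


Formula: endurance = fuel / rate; range = endurance * speed
Step 1 — endurance = 2011 / 6.62 = 303.7764 hours
Step 2 — range = 303.7764 * 19.2 ≈ 5832.5 nautical miles (5 s.f.)

5832.5 NM


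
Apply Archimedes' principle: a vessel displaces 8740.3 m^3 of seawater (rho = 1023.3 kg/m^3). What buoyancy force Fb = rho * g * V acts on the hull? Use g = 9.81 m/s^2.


Formula: Fb = rho * g * V
Substituting: Fb = 1023.3 * 9.81 * 8740.3
Intermediate: 1023.3 * 9.81 = 10038.573
Result: Fb = 10038.573 * 8740.3 ≈ 87740000 N (5 s.f.)

87740000 N


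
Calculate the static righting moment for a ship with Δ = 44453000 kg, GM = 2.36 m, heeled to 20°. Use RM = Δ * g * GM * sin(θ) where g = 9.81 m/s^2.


Formula: GZ = GM * sin(theta); RM = disp * g * GZ
Step 1 — GZ = 2.36 * sin(20°) = 2.36 * 0.34202 = 0.807167 m
Step 2 — RM = 44453000 * 9.81 * 0.807167 ≈ 351990000 N·m (5 s.f.)

351990000 N·m


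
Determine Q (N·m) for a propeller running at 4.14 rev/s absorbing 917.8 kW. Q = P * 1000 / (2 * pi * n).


Formula: Q = P_W / (2 * pi * n)
Step 1 — P_W = 917.8 kW * 1000 = 917800.0 W
Step 2 — 2 * pi * n = 2 * pi * 4.14 = 26.012387
Step 3 — Q = 917800.0 / 26.012387 ≈ 35283 N·m (5 s.f.)

35283 N·m


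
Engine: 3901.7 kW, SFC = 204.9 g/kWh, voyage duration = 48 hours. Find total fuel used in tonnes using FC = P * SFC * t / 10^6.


Formula: FC (tonnes) = P * SFC * t / 1,000,000
Step 1 — P * SFC * t = 3901.7 * 204.9 * 48 = 38373999.84 g
Step 2 — FC (tonnes) = 38373999.84 / 1,000,000 ≈ 38.374 tonnes (5 s.f.)

38.374 tonnes


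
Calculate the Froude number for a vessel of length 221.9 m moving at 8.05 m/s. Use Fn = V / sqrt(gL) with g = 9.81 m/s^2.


Formula: Fn = V / sqrt(g * L)
Step 1 — g * L = 9.81 * 221.9 = 2176.839
Step 2 — sqrt(g * L) = sqrt(2176.839) = 46.656607
Step 3 — Fn = 8.05 / 46.656607 ≈ 0.17254 (5 s.f.)

0.17254


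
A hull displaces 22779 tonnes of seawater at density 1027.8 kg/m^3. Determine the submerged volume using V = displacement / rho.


Formula: V = mass / rho
Step 1 — convert tonnes to kg: 22779 t * 1000 = 22779000 kg
Step 2 — V = 22779000 / 1027.8 ≈ 22163 m^3 (5 s.f.)

22163 m^3


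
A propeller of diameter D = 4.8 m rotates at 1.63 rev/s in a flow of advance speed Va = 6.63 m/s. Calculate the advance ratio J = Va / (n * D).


Formula: J = Va / (n * D)
Step 1 — n * D = 1.63 * 4.8 = 7.824
Step 2 — J = 6.63 / 7.824 ≈ 0.84739 (5 s.f.)

0.84739


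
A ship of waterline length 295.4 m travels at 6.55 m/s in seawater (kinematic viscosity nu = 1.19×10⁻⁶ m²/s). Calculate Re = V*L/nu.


Formula: Re = V * L / nu
Step 1 — V * L = 6.55 * 295.4 = 1934.87 m^2/s
Step 2 — Re = 1934.87 / 1.19e-6 = 1.63e+09

1.63e+09


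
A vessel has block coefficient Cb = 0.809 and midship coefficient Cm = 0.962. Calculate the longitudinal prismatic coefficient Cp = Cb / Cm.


Formula: Cp = Cb / Cm
Substituting: Cp = 0.809 / 0.962
Result: Cp ≈ 0.84096 (5 s.f.)

0.84096


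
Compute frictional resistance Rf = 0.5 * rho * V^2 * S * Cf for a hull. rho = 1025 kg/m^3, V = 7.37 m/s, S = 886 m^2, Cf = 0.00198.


Formula: Rf = 0.5 * rho * V^2 * S * Cf
Step 1 — V^2 = 7.37^2 = 54.3169
Step 2 — 0.5 * rho * V^2 = 0.5 * 1025 * 54.3169 = 27837.41125
Step 3 — Rf = 27837.41125 * 886 * 0.00198 ≈ 48835 N (5 s.f.)

48835 N


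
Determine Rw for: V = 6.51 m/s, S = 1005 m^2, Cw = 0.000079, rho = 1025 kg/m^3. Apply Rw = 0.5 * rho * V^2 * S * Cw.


Formula: Rw = 0.5 * rho * V^2 * S * Cw
Step 1 — V^2 = 6.51^2 = 42.3801
Step 2 — 0.5 * rho * V^2 = 0.5 * 1025 * 42.3801 = 21719.80125
Step 3 — Rw = 21719.80125 * 1005 * 0.000079 ≈ 1724.4 N (5 s.f.)

1724.4 N


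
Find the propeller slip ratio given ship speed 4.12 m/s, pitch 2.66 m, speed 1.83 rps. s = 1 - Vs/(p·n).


Formula: s = 1 - Vs / (p * n)
Step 1 — p * n = 2.66 * 1.83 = 4.8678
Step 2 — Vs / (p*n) = 4.12 / 4.8678 = 0.846378 (6 d.p.)
Step 3 — s = 1 - 0.846378 = 0.153622

0.153622


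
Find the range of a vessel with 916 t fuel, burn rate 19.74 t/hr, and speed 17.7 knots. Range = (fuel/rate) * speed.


Formula: endurance = fuel / rate; range = endurance * speed
Step 1 — endurance = 916 / 19.74 = 46.4032 hours
Step 2 — range = 46.4032 * 17.7 ≈ 821.34 nautical miles (5 s.f.)

821.34 NM


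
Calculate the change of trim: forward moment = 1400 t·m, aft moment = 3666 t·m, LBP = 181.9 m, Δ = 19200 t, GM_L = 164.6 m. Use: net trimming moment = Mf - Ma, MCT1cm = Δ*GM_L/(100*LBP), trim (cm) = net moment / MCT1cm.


Formula: net trimming moment = Mf - Ma; MCT1cm = Δ*GM_L/(100*LBP); trim = net moment / MCT1cm
Step 1 — net trimming moment = 1400 - 3666 = -2266 t·m
Step 2 — MCT1cm = 19200 * 164.6 / (100 * 181.9) = 173.7394 t·m/cm
Step 3 — trim = -2266 / 173.7394 ≈ -13.043 cm (5 s.f.)

-13.043 cm


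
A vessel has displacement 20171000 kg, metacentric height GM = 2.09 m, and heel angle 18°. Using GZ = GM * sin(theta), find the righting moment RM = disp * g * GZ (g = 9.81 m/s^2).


Formula: GZ = GM * sin(theta); RM = disp * g * GZ
Step 1 — GZ = 2.09 * sin(18°) = 2.09 * 0.309017 = 0.645846 m
Step 2 — RM = 20171000 * 9.81 * 0.645846 ≈ 127800000 N·m (5 s.f.)

127800000 N·m


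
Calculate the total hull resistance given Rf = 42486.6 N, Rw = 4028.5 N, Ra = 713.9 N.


Formula: Rt = Rf + Rw + Ra
Substituting: Rt = 42486.6 + 4028.5 + 713.9
Result: Rt = 47229.0 N

47229.0 N


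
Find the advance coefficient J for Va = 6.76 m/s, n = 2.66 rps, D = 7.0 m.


Formula: J = Va / (n * D)
Step 1 — n * D = 2.66 * 7.0 = 18.62
Step 2 — J = 6.76 / 18.62 ≈ 0.36305 (5 s.f.)

0.36305


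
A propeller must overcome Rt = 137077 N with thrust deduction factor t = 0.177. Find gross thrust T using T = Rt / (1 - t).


Formula: T = Rt / (1 - t)
Step 1 — (1 - t) = 1 - 0.177 = 0.823
Step 2 — T = 137077 / 0.823 ≈ 166560 N (5 s.f.)

166560 N


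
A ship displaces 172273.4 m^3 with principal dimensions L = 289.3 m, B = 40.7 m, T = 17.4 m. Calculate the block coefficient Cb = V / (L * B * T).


Formula: Cb = V / (L * B * T)
Step 1 — L * B * T = 289.3 * 40.7 * 17.4 = 204876.474 m^3
Step 2 — Cb = 172273.4 / 204876.474 ≈ 0.84086 (5 s.f.)

0.84086


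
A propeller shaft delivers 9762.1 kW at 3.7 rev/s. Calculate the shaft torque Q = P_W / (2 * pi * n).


Formula: Q = P_W / (2 * pi * n)
Step 1 — P_W = 9762.1 kW * 1000 = 9762100.0 W
Step 2 — 2 * pi * n = 2 * pi * 3.7 = 23.247786
Step 3 — Q = 9762100.0 / 23.247786 ≈ 419920 N·m (5 s.f.)

419920 N·m


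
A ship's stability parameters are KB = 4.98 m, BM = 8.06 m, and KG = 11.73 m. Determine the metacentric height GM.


Formula: GM = KB + BM - KG
Step 1 — KM = KB + BM = 4.98 + 8.06 = 13.04 m
Step 2 — GM = KM - KG = 13.04 - 11.73 = 1.31 m

1.31 m


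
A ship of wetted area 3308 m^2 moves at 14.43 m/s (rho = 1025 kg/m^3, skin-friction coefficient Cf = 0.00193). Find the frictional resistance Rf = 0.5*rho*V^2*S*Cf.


Formula: Rf = 0.5 * rho * V^2 * S * Cf
Step 1 — V^2 = 14.43^2 = 208.2249
Step 2 — 0.5 * rho * V^2 = 0.5 * 1025 * 208.2249 = 106715.26125
Step 3 — Rf = 106715.26125 * 3308 * 0.00193 ≈ 681320 N (5 s.f.)

681320 N


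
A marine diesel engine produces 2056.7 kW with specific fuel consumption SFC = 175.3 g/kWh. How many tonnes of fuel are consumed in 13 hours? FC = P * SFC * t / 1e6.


Formula: FC (tonnes) = P * SFC * t / 1,000,000
Step 1 — P * SFC * t = 2056.7 * 175.3 * 13 = 4687013.63 g
Step 2 — FC (tonnes) = 4687013.63 / 1,000,000 ≈ 4.6870 tonnes (5 s.f.)

4.6870 tonnes


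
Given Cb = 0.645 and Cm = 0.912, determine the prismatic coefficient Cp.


Formula: Cp = Cb / Cm
Substituting: Cp = 0.645 / 0.912
Result: Cp ≈ 0.70724 (5 s.f.)

0.70724


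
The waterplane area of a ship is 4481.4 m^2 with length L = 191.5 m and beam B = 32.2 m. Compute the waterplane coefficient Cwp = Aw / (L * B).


Formula: Cwp = Aw / (L * B)
Step 1 — L * B = 191.5 * 32.2 = 6166.3 m^2
Step 2 — Cwp = 4481.4 / 6166.3 ≈ 0.72676 (5 s.f.)

0.72676


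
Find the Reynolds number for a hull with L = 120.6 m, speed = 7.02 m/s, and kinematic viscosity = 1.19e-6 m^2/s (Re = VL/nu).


Formula: Re = V * L / nu
Step 1 — V * L = 7.02 * 120.6 = 846.612 m^2/s
Step 2 — Re = 846.612 / 1.19e-6 = 7.11e+08

7.11e+08


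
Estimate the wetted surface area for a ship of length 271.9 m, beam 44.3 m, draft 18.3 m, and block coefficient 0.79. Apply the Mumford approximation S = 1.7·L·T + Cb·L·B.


Formula: S = 1.7*L*T + V/T with V = Cb*L*B*T, i.e. S = L * (1.7*T + Cb*B)
Step 1 — 1.7*T = 1.7 * 18.3 = 31.11 m
Step 2 — Cb*B = 0.79 * 44.3 = 34.997 m
Step 3 — 1.7*T + Cb*B = 31.11 + 34.997 = 66.107 m
Step 4 — S = 271.9 * 66.107 ≈ 17974 m^2 (5 s.f.)

17974 m^2


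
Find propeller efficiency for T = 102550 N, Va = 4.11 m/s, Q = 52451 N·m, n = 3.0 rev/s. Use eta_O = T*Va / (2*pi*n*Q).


Formula: eta = T * Va / (2 * pi * n * Q)
Step 1 — numerator = T * Va = 102550 * 4.11 = 421480.5
Step 2 — 2 * pi * n = 2 * pi * 3.0 = 18.849556
Step 3 — denominator = 18.849556 * 52451 = 988678.06
Step 4 — eta = 421480.5 / 988678.06 ≈ 0.42631 (5 s.f.)

0.42631


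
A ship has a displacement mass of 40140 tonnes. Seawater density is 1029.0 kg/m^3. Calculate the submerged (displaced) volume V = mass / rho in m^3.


Formula: V = mass / rho
Step 1 — convert tonnes to kg: 40140 t * 1000 = 40140000 kg
Step 2 — V = 40140000 / 1029.0 ≈ 39009 m^3 (5 s.f.)

39009 m^3


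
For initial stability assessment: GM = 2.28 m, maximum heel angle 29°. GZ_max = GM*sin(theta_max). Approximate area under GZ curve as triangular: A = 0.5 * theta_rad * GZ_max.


Formula: GZ_max = GM * sin(theta); Area = 0.5 * theta_rad * GZ_max
Step 1 — GZ_max = 2.28 * sin(29°) = 2.28 * 0.48481 = 1.105367 m
Step 2 — theta_rad = 29 * pi/180 = 0.506145 rad
Step 3 — Area = 0.5 * 0.506145 * 1.105367 ≈ 0.27974 m·rad (5 s.f.)

0.27974 m·rad


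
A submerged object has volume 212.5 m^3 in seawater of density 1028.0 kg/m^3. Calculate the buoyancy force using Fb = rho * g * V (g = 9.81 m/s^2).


Formula: Fb = rho * g * V
Substituting: Fb = 1028.0 * 9.81 * 212.5
Intermediate: 1028.0 * 9.81 = 10084.68
Result: Fb = 10084.68 * 212.5 ≈ 2143000 N (5 s.f.)

2143000 N


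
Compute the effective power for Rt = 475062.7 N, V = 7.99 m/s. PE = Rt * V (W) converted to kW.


Formula: PE = Rt * V / 1000 (kW)
Step 1 — PE (W) = 475062.7 * 7.99 = 3795750.973 W
Step 2 — PE (kW) = 3795750.973 / 1000 ≈ 3795.8 kW (5 s.f.)

3795.8 kW


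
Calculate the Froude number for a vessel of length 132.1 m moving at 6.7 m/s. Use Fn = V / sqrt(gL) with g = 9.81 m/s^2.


Formula: Fn = V / sqrt(g * L)
Step 1 — g * L = 9.81 * 132.1 = 1295.901
Step 2 — sqrt(g * L) = sqrt(1295.901) = 35.998625
Step 3 — Fn = 6.7 / 35.998625 ≈ 0.18612 (5 s.f.)

0.18612


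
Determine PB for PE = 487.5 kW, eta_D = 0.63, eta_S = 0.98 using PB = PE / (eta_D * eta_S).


Formula: PB = PE / (eta_D * eta_S)
Step 1 — combined efficiency = eta_D * eta_S = 0.63 * 0.98 = 0.6174
Step 2 — PB = 487.5 / 0.6174 ≈ 789.60 kW (5 s.f.)

789.60 kW


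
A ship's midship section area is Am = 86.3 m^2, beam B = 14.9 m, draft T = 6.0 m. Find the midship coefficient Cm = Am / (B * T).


Formula: Cm = Am / (B * T)
Step 1 — B * T = 14.9 * 6.0 = 89.4 m^2
Step 2 — Cm = 86.3 / 89.4 ≈ 0.96532 (5 s.f.)

0.96532


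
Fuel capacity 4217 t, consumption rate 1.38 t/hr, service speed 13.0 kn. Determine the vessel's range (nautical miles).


Formula: endurance = fuel / rate; range = endurance * speed
Step 1 — endurance = 4217 / 1.38 = 3055.7971 hours
Step 2 — range = 3055.7971 * 13.0 ≈ 39725 nautical miles (5 s.f.)

39725 NM


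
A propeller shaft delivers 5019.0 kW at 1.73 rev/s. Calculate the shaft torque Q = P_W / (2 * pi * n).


Formula: Q = P_W / (2 * pi * n)
Step 1 — P_W = 5019.0 kW * 1000 = 5019000.0 W
Step 2 — 2 * pi * n = 2 * pi * 1.73 = 10.869911
Step 3 — Q = 5019000.0 / 10.869911 ≈ 461730 N·m (5 s.f.)

461730 N·m


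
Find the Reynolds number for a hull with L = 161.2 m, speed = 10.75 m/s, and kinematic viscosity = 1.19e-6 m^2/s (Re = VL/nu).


Formula: Re = V * L / nu
Step 1 — V * L = 10.75 * 161.2 = 1732.9 m^2/s
Step 2 — Re = 1732.9 / 1.19e-6 = 1.46e+09

1.46e+09


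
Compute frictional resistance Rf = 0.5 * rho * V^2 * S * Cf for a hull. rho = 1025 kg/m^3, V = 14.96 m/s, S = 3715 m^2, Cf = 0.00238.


Formula: Rf = 0.5 * rho * V^2 * S * Cf
Step 1 — V^2 = 14.96^2 = 223.8016
Step 2 — 0.5 * rho * V^2 = 0.5 * 1025 * 223.8016 = 114698.32
Step 3 — Rf = 114698.32 * 3715 * 0.00238 ≈ 1014100 N (5 s.f.)

1014100 N


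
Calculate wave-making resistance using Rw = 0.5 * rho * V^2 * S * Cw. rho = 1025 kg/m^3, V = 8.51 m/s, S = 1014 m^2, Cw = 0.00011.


Formula: Rw = 0.5 * rho * V^2 * S * Cw
Step 1 — V^2 = 8.51^2 = 72.4201
Step 2 — 0.5 * rho * V^2 = 0.5 * 1025 * 72.4201 = 37115.30125
Step 3 — Rw = 37115.30125 * 1014 * 0.00011 ≈ 4139.8 N (5 s.f.)

4139.8 N


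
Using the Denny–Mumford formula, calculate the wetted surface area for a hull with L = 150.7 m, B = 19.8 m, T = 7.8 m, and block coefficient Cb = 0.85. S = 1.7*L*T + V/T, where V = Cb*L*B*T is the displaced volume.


Formula: S = 1.7*L*T + V/T with V = Cb*L*B*T, i.e. S = L * (1.7*T + Cb*B)
Step 1 — 1.7*T = 1.7 * 7.8 = 13.26 m
Step 2 — Cb*B = 0.85 * 19.8 = 16.83 m
Step 3 — 1.7*T + Cb*B = 13.26 + 16.83 = 30.09 m
Step 4 — S = 150.7 * 30.09 ≈ 4534.6 m^2 (5 s.f.)

4534.6 m^2


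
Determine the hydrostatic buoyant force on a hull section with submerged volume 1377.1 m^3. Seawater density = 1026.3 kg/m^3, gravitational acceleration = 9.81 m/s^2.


Formula: Fb = rho * g * V
Substituting: Fb = 1026.3 * 9.81 * 1377.1
Intermediate: 1026.3 * 9.81 = 10068.003
Result: Fb = 10068.003 * 1377.1 ≈ 13865000 N (5 s.f.)

13865000 N


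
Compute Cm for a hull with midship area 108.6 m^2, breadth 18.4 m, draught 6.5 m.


Formula: Cm = Am / (B * T)
Step 1 — B * T = 18.4 * 6.5 = 119.6 m^2
Step 2 — Cm = 108.6 / 119.6 ≈ 0.90803 (5 s.f.)

0.90803


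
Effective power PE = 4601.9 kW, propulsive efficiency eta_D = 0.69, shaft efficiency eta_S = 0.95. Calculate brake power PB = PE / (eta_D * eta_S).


Formula: PB = PE / (eta_D * eta_S)
Step 1 — combined efficiency = eta_D * eta_S = 0.69 * 0.95 = 0.6555
Step 2 — PB = 4601.9 / 0.6555 ≈ 7020.4 kW (5 s.f.)

7020.4 kW


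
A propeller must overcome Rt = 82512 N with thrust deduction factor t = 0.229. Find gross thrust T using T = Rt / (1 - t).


Formula: T = Rt / (1 - t)
Step 1 — (1 - t) = 1 - 0.229 = 0.771
Step 2 — T = 82512 / 0.771 ≈ 107020 N (5 s.f.)

107020 N


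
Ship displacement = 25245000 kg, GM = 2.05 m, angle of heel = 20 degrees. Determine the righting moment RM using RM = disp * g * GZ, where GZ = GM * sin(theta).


Formula: GZ = GM * sin(theta); RM = disp * g * GZ
Step 1 — GZ = 2.05 * sin(20°) = 2.05 * 0.34202 = 0.701141 m
Step 2 — RM = 25245000 * 9.81 * 0.701141 ≈ 173640000 N·m (5 s.f.)

173640000 N·m


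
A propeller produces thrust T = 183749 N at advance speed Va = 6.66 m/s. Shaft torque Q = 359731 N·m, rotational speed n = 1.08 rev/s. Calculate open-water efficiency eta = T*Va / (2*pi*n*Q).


Formula: eta = T * Va / (2 * pi * n * Q)
Step 1 — numerator = T * Va = 183749 * 6.66 = 1223768.34
Step 2 — 2 * pi * n = 2 * pi * 1.08 = 6.78584
Step 3 — denominator = 6.78584 * 359731 = 2441077.01
Step 4 — eta = 1223768.34 / 2441077.01 ≈ 0.50132 (5 s.f.)

0.50132


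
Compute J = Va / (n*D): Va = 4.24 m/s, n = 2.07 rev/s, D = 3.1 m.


Formula: J = Va / (n * D)
Step 1 — n * D = 2.07 * 3.1 = 6.417
Step 2 — J = 4.24 / 6.417 ≈ 0.66074 (5 s.f.)

0.66074


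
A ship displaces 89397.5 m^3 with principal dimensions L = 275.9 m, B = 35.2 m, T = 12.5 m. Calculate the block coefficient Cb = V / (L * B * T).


Formula: Cb = V / (L * B * T)
Step 1 — L * B * T = 275.9 * 35.2 * 12.5 = 121396.0 m^3
Step 2 — Cb = 89397.5 / 121396.0 ≈ 0.73641 (5 s.f.)

0.73641


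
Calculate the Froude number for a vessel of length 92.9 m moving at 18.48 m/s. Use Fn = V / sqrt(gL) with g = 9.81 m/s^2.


Formula: Fn = V / sqrt(g * L)
Step 1 — g * L = 9.81 * 92.9 = 911.349
Step 2 — sqrt(g * L) = sqrt(911.349) = 30.188557
Step 3 — Fn = 18.48 / 30.188557 ≈ 0.61215 (5 s.f.)

0.61215


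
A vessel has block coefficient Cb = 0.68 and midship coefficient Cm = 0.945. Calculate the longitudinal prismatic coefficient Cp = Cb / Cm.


Formula: Cp = Cb / Cm
Substituting: Cp = 0.68 / 0.945
Result: Cp ≈ 0.71958 (5 s.f.)

0.71958


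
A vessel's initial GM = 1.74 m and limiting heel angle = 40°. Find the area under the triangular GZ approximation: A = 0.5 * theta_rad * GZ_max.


Formula: GZ_max = GM * sin(theta); Area = 0.5 * theta_rad * GZ_max
Step 1 — GZ_max = 1.74 * sin(40°) = 1.74 * 0.642788 = 1.118451 m
Step 2 — theta_rad = 40 * pi/180 = 0.698132 rad
Step 3 — Area = 0.5 * 0.698132 * 1.118451 ≈ 0.39041 m·rad (5 s.f.)

0.39041 m·rad


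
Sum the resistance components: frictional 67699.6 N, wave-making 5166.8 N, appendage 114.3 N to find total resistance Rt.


Formula: Rt = Rf + Rw + Ra
Substituting: Rt = 67699.6 + 5166.8 + 114.3
Result: Rt = 72980.7 N

72980.7 N


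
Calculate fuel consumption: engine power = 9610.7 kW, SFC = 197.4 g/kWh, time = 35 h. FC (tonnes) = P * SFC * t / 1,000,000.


Formula: FC (tonnes) = P * SFC * t / 1,000,000
Step 1 — P * SFC * t = 9610.7 * 197.4 * 35 = 66400326.3 g
Step 2 — FC (tonnes) = 66400326.3 / 1,000,000 ≈ 66.400 tonnes (5 s.f.)

66.400 tonnes


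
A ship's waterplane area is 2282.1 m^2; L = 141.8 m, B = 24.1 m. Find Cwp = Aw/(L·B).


Formula: Cwp = Aw / (L * B)
Step 1 — L * B = 141.8 * 24.1 = 3417.38 m^2
Step 2 — Cwp = 2282.1 / 3417.38 ≈ 0.66779 (5 s.f.)

0.66779


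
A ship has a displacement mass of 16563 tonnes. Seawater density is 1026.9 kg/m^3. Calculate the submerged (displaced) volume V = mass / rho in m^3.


Formula: V = mass / rho
Step 1 — convert tonnes to kg: 16563 t * 1000 = 16563000 kg
Step 2 — V = 16563000 / 1026.9 ≈ 16129 m^3 (5 s.f.)

16129 m^3


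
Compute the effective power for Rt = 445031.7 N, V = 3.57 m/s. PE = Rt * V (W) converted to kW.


Formula: PE = Rt * V / 1000 (kW)
Step 1 — PE (W) = 445031.7 * 3.57 = 1588763.169 W
Step 2 — PE (kW) = 1588763.169 / 1000 ≈ 1588.8 kW (5 s.f.)

1588.8 kW


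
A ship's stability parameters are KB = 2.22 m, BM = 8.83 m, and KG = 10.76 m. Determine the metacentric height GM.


Formula: GM = KB + BM - KG
Step 1 — KM = KB + BM = 2.22 + 8.83 = 11.05 m
Step 2 — GM = KM - KG = 11.05 - 10.76 = 0.29 m

0.29 m


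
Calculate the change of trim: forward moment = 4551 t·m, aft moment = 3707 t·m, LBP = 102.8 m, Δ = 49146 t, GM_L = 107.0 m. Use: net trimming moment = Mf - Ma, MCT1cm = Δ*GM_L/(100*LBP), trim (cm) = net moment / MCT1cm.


Formula: net trimming moment = Mf - Ma; MCT1cm = Δ*GM_L/(100*LBP); trim = net moment / MCT1cm
Step 1 — net trimming moment = 4551 - 3707 = 844 t·m
Step 2 — MCT1cm = 49146 * 107.0 / (100 * 102.8) = 511.5391 t·m/cm
Step 3 — trim = 844 / 511.5391 ≈ 1.6499 cm (5 s.f.)

1.6499 cm


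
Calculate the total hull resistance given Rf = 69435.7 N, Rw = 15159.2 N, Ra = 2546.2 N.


Formula: Rt = Rf + Rw + Ra
Substituting: Rt = 69435.7 + 15159.2 + 2546.2
Result: Rt = 87141.1 N

87141.1 N


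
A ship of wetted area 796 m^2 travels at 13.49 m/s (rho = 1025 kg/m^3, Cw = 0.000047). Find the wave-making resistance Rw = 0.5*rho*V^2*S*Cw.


Formula: Rw = 0.5 * rho * V^2 * S * Cw
Step 1 — V^2 = 13.49^2 = 181.9801
Step 2 — 0.5 * rho * V^2 = 0.5 * 1025 * 181.9801 = 93264.80125
Step 3 — Rw = 93264.80125 * 796 * 0.000047 ≈ 3489.2 N (5 s.f.)

3489.2 N


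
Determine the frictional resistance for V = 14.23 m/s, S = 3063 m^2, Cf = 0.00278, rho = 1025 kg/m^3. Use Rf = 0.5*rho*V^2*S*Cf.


Formula: Rf = 0.5 * rho * V^2 * S * Cf
Step 1 — V^2 = 14.23^2 = 202.4929
Step 2 — 0.5 * rho * V^2 = 0.5 * 1025 * 202.4929 = 103777.61125
Step 3 — Rf = 103777.61125 * 3063 * 0.00278 ≈ 883680 N (5 s.f.)

883680 N


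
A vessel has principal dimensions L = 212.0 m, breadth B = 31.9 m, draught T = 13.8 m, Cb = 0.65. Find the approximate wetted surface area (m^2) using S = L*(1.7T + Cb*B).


Formula: S = 1.7*L*T + V/T with V = Cb*L*B*T, i.e. S = L * (1.7*T + Cb*B)
Step 1 — 1.7*T = 1.7 * 13.8 = 23.46 m
Step 2 — Cb*B = 0.65 * 31.9 = 20.735 m
Step 3 — 1.7*T + Cb*B = 23.46 + 20.735 = 44.195 m
Step 4 — S = 212.0 * 44.195 ≈ 9369.3 m^2 (5 s.f.)

9369.3 m^2


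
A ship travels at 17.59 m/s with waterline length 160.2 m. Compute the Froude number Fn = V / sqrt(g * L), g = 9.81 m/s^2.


Formula: Fn = V / sqrt(g * L)
Step 1 — g * L = 9.81 * 160.2 = 1571.562
Step 2 — sqrt(g * L) = sqrt(1571.562) = 39.642931
Step 3 — Fn = 17.59 / 39.642931 ≈ 0.44371 (5 s.f.)

0.44371


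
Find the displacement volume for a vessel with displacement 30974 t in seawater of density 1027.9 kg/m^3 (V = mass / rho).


Formula: V = mass / rho
Step 1 — convert tonnes to kg: 30974 t * 1000 = 30974000 kg
Step 2 — V = 30974000 / 1027.9 ≈ 30133 m^3 (5 s.f.)

30133 m^3


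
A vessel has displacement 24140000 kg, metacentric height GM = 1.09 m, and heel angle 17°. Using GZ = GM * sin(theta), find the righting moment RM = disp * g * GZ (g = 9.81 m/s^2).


Formula: GZ = GM * sin(theta); RM = disp * g * GZ
Step 1 — GZ = 1.09 * sin(17°) = 1.09 * 0.292372 = 0.318685 m
Step 2 — RM = 24140000 * 9.81 * 0.318685 ≈ 75469000 N·m (5 s.f.)

75469000 N·m


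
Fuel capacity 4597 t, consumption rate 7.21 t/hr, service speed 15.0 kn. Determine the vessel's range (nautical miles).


Formula: endurance = fuel / rate; range = endurance * speed
Step 1 — endurance = 4597 / 7.21 = 637.5867 hours
Step 2 — range = 637.5867 * 15.0 ≈ 9563.8 nautical miles (5 s.f.)

9563.8 NM


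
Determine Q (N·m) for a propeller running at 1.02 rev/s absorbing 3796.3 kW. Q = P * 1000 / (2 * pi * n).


Formula: Q = P_W / (2 * pi * n)
Step 1 — P_W = 3796.3 kW * 1000 = 3796300.0 W
Step 2 — 2 * pi * n = 2 * pi * 1.02 = 6.408849
Step 3 — Q = 3796300.0 / 6.408849 ≈ 592350 N·m (5 s.f.)

592350 N·m


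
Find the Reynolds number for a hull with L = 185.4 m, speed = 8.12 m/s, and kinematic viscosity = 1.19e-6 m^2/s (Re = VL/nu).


Formula: Re = V * L / nu
Step 1 — V * L = 8.12 * 185.4 = 1505.448 m^2/s
Step 2 — Re = 1505.448 / 1.19e-6 = 1.27e+09

1.27e+09


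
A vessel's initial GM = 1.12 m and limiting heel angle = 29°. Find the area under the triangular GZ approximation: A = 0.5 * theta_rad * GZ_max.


Formula: GZ_max = GM * sin(theta); Area = 0.5 * theta_rad * GZ_max
Step 1 — GZ_max = 1.12 * sin(29°) = 1.12 * 0.48481 = 0.542987 m
Step 2 — theta_rad = 29 * pi/180 = 0.506145 rad
Step 3 — Area = 0.5 * 0.506145 * 0.542987 ≈ 0.13742 m·rad (5 s.f.)

0.13742 m·rad


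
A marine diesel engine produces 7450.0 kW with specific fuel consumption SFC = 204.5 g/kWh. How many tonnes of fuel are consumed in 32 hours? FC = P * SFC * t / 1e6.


Formula: FC (tonnes) = P * SFC * t / 1,000,000
Step 1 — P * SFC * t = 7450.0 * 204.5 * 32 = 48752800.0 g
Step 2 — FC (tonnes) = 48752800.0 / 1,000,000 ≈ 48.753 tonnes (5 s.f.)

48.753 tonnes


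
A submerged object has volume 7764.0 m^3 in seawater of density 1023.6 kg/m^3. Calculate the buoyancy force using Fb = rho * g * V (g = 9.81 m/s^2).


Formula: Fb = rho * g * V
Substituting: Fb = 1023.6 * 9.81 * 7764.0
Intermediate: 1023.6 * 9.81 = 10041.516
Result: Fb = 10041.516 * 7764.0 ≈ 77962000 N (5 s.f.)

77962000 N


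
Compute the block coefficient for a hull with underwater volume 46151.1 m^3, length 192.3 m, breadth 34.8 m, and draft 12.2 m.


Formula: Cb = V / (L * B * T)
Step 1 — L * B * T = 192.3 * 34.8 * 12.2 = 81642.888 m^3
Step 2 — Cb = 46151.1 / 81642.888 ≈ 0.56528 (5 s.f.)

0.56528


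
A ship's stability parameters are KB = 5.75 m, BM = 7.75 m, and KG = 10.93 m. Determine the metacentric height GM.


Formula: GM = KB + BM - KG
Step 1 — KM = KB + BM = 5.75 + 7.75 = 13.5 m
Step 2 — GM = KM - KG = 13.5 - 10.93 = 2.57 m

2.57 m


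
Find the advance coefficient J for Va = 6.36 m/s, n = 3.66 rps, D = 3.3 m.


Formula: J = Va / (n * D)
Step 1 — n * D = 3.66 * 3.3 = 12.078
Step 2 — J = 6.36 / 12.078 ≈ 0.52658 (5 s.f.)

0.52658


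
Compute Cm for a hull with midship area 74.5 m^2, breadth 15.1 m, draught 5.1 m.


Formula: Cm = Am / (B * T)
Step 1 — B * T = 15.1 * 5.1 = 77.01 m^2
Step 2 — Cm = 74.5 / 77.01 ≈ 0.96741 (5 s.f.)

0.96741


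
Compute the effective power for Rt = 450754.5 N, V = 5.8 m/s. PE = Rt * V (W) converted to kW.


Formula: PE = Rt * V / 1000 (kW)
Step 1 — PE (W) = 450754.5 * 5.8 = 2614376.1 W
Step 2 — PE (kW) = 2614376.1 / 1000 ≈ 2614.4 kW (5 s.f.)

2614.4 kW


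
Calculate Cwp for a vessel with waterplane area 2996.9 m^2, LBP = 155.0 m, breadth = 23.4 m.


Formula: Cwp = Aw / (L * B)
Step 1 — L * B = 155.0 * 23.4 = 3627.0 m^2
Step 2 — Cwp = 2996.9 / 3627.0 ≈ 0.82628 (5 s.f.)

0.82628


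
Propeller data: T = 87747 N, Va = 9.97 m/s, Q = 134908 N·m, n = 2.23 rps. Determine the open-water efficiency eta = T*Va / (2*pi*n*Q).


Formula: eta = T * Va / (2 * pi * n * Q)
Step 1 — numerator = T * Va = 87747 * 9.97 = 874837.59
Step 2 — 2 * pi * n = 2 * pi * 2.23 = 14.011503
Step 3 — denominator = 14.011503 * 134908 = 1890263.85
Step 4 — eta = 874837.59 / 1890263.85 ≈ 0.46281 (5 s.f.)

0.46281


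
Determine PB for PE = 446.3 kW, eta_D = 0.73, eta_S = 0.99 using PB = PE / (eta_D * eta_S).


Formula: PB = PE / (eta_D * eta_S)
Step 1 — combined efficiency = eta_D * eta_S = 0.73 * 0.99 = 0.7227
Step 2 — PB = 446.3 / 0.7227 ≈ 617.55 kW (5 s.f.)

617.55 kW


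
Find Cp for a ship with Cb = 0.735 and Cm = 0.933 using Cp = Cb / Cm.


Formula: Cp = Cb / Cm
Substituting: Cp = 0.735 / 0.933
Result: Cp ≈ 0.78778 (5 s.f.)

0.78778


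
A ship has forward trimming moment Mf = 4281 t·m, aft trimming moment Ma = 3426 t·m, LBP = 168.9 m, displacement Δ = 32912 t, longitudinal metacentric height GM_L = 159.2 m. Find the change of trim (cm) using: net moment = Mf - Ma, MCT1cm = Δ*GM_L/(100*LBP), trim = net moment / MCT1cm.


Formula: net trimming moment = Mf - Ma; MCT1cm = Δ*GM_L/(100*LBP); trim = net moment / MCT1cm
Step 1 — net trimming moment = 4281 - 3426 = 855 t·m
Step 2 — MCT1cm = 32912 * 159.2 / (100 * 168.9) = 310.2185 t·m/cm
Step 3 — trim = 855 / 310.2185 ≈ 2.7561 cm (5 s.f.)

2.7561 cm


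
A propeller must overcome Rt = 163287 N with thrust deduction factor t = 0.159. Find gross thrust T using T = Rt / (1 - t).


Formula: T = Rt / (1 - t)
Step 1 — (1 - t) = 1 - 0.159 = 0.841
Step 2 — T = 163287 / 0.841 ≈ 194160 N (5 s.f.)

194160 N


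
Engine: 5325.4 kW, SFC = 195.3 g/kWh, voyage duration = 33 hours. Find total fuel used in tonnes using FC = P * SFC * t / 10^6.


Formula: FC (tonnes) = P * SFC * t / 1,000,000
Step 1 — P * SFC * t = 5325.4 * 195.3 * 33 = 34321670.46 g
Step 2 — FC (tonnes) = 34321670.46 / 1,000,000 ≈ 34.322 tonnes (5 s.f.)

34.322 tonnes


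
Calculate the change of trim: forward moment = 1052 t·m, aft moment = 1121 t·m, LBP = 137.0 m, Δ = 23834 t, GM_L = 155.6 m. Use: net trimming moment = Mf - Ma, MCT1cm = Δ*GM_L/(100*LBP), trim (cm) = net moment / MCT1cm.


Formula: net trimming moment = Mf - Ma; MCT1cm = Δ*GM_L/(100*LBP); trim = net moment / MCT1cm
Step 1 — net trimming moment = 1052 - 1121 = -69 t·m
Step 2 — MCT1cm = 23834 * 155.6 / (100 * 137.0) = 270.6986 t·m/cm
Step 3 — trim = -69 / 270.6986 ≈ -0.25490 cm (5 s.f.)

-0.25490 cm


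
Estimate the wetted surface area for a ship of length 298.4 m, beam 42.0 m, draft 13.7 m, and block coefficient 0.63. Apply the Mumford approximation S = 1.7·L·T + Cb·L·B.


Formula: S = 1.7*L*T + V/T with V = Cb*L*B*T, i.e. S = L * (1.7*T + Cb*B)
Step 1 — 1.7*T = 1.7 * 13.7 = 23.29 m
Step 2 — Cb*B = 0.63 * 42.0 = 26.46 m
Step 3 — 1.7*T + Cb*B = 23.29 + 26.46 = 49.75 m
Step 4 — S = 298.4 * 49.75 ≈ 14845 m^2 (5 s.f.)

14845 m^2


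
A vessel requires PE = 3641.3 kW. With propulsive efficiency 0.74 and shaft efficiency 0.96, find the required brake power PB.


Formula: PB = PE / (eta_D * eta_S)
Step 1 — combined efficiency = eta_D * eta_S = 0.74 * 0.96 = 0.7104
Step 2 — PB = 3641.3 / 0.7104 ≈ 5125.7 kW (5 s.f.)

5125.7 kW


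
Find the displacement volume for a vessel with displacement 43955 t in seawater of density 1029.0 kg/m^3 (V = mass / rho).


Formula: V = mass / rho
Step 1 — convert tonnes to kg: 43955 t * 1000 = 43955000 kg
Step 2 — V = 43955000 / 1029.0 ≈ 42716 m^3 (5 s.f.)

42716 m^3


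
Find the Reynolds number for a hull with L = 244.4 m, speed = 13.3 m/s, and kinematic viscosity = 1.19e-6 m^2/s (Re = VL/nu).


Formula: Re = V * L / nu
Step 1 — V * L = 13.3 * 244.4 = 3250.52 m^2/s
Step 2 — Re = 3250.52 / 1.19e-6 = 2.73e+09

2.73e+09


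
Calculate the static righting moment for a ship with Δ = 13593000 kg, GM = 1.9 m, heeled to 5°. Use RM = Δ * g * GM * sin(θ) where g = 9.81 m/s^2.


Formula: GZ = GM * sin(theta); RM = disp * g * GZ
Step 1 — GZ = 1.9 * sin(5°) = 1.9 * 0.087156 = 0.165596 m
Step 2 — RM = 13593000 * 9.81 * 0.165596 ≈ 22082000 N·m (5 s.f.)

22082000 N·m


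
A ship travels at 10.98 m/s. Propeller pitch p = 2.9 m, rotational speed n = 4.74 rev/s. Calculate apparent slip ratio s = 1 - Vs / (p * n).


Formula: s = 1 - Vs / (p * n)
Step 1 — p * n = 2.9 * 4.74 = 13.746
Step 2 — Vs / (p*n) = 10.98 / 13.746 = 0.798778 (6 d.p.)
Step 3 — s = 1 - 0.798778 = 0.201222

0.201222


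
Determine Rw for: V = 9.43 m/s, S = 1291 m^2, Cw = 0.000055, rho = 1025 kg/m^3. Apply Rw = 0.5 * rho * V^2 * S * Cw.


Formula: Rw = 0.5 * rho * V^2 * S * Cw
Step 1 — V^2 = 9.43^2 = 88.9249
Step 2 — 0.5 * rho * V^2 = 0.5 * 1025 * 88.9249 = 45574.01125
Step 3 — Rw = 45574.01125 * 1291 * 0.000055 ≈ 3236.0 N (5 s.f.)

3236.0 N


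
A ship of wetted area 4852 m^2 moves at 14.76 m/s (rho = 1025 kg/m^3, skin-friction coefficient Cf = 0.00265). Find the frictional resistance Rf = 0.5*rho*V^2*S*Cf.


Formula: Rf = 0.5 * rho * V^2 * S * Cf
Step 1 — V^2 = 14.76^2 = 217.8576
Step 2 — 0.5 * rho * V^2 = 0.5 * 1025 * 217.8576 = 111652.02
Step 3 — Rf = 111652.02 * 4852 * 0.00265 ≈ 1435600 N (5 s.f.)

1435600 N


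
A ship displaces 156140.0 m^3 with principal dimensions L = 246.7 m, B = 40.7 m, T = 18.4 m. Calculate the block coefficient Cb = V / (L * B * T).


Formula: Cb = V / (L * B * T)
Step 1 — L * B * T = 246.7 * 40.7 * 18.4 = 184748.696 m^3
Step 2 — Cb = 156140.0 / 184748.696 ≈ 0.84515 (5 s.f.)

0.84515


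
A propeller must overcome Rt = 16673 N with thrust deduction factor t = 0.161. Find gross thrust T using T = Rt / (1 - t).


Formula: T = Rt / (1 - t)
Step 1 — (1 - t) = 1 - 0.161 = 0.839
Step 2 — T = 16673 / 0.839 ≈ 19872 N (5 s.f.)

19872 N


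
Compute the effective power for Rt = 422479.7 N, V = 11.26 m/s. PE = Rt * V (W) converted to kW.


Formula: PE = Rt * V / 1000 (kW)
Step 1 — PE (W) = 422479.7 * 11.26 = 4757121.422 W
Step 2 — PE (kW) = 4757121.422 / 1000 ≈ 4757.1 kW (5 s.f.)

4757.1 kW


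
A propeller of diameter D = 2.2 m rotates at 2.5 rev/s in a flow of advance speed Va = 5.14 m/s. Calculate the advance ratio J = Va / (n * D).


Formula: J = Va / (n * D)
Step 1 — n * D = 2.5 * 2.2 = 5.5
Step 2 — J = 5.14 / 5.5 ≈ 0.93455 (5 s.f.)

0.93455


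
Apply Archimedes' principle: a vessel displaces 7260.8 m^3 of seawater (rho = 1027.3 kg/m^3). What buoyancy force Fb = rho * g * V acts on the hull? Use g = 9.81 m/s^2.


Formula: Fb = rho * g * V
Substituting: Fb = 1027.3 * 9.81 * 7260.8
Intermediate: 1027.3 * 9.81 = 10077.813
Result: Fb = 10077.813 * 7260.8 ≈ 73173000 N (5 s.f.)

73173000 N


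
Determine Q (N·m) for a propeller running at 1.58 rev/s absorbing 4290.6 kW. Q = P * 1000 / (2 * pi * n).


Formula: Q = P_W / (2 * pi * n)
Step 1 — P_W = 4290.6 kW * 1000 = 4290600.0 W
Step 2 — 2 * pi * n = 2 * pi * 1.58 = 9.927433
Step 3 — Q = 4290600.0 / 9.927433 ≈ 432200 N·m (5 s.f.)

432200 N·m


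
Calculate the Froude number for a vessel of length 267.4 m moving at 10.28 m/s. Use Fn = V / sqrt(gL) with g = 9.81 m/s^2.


Formula: Fn = V / sqrt(g * L)
Step 1 — g * L = 9.81 * 267.4 = 2623.194
Step 2 — sqrt(g * L) = sqrt(2623.194) = 51.217126
Step 3 — Fn = 10.28 / 51.217126 ≈ 0.20071 (5 s.f.)

0.20071


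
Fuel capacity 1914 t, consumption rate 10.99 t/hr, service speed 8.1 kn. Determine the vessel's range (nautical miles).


Formula: endurance = fuel / rate; range = endurance * speed
Step 1 — endurance = 1914 / 10.99 = 174.1583 hours
Step 2 — range = 174.1583 * 8.1 ≈ 1410.7 nautical miles (5 s.f.)

1410.7 NM


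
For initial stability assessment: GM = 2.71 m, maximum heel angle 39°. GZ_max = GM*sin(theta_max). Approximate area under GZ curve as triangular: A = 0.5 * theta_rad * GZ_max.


Formula: GZ_max = GM * sin(theta); Area = 0.5 * theta_rad * GZ_max
Step 1 — GZ_max = 2.71 * sin(39°) = 2.71 * 0.62932 = 1.705457 m
Step 2 — theta_rad = 39 * pi/180 = 0.680678 rad
Step 3 — Area = 0.5 * 0.680678 * 1.705457 ≈ 0.58043 m·rad (5 s.f.)

0.58043 m·rad


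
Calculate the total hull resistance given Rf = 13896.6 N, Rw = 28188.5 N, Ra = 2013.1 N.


Formula: Rt = Rf + Rw + Ra
Substituting: Rt = 13896.6 + 28188.5 + 2013.1
Result: Rt = 44098.2 N

44098.2 N


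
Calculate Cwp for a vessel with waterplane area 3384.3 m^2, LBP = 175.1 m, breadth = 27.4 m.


Formula: Cwp = Aw / (L * B)
Step 1 — L * B = 175.1 * 27.4 = 4797.74 m^2
Step 2 — Cwp = 3384.3 / 4797.74 ≈ 0.70539 (5 s.f.)

0.70539


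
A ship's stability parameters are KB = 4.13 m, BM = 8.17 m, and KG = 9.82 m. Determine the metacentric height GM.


Formula: GM = KB + BM - KG
Step 1 — KM = KB + BM = 4.13 + 8.17 = 12.3 m
Step 2 — GM = KM - KG = 12.3 - 9.82 = 2.48 m

2.48 m


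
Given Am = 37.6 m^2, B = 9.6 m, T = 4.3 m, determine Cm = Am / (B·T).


Formula: Cm = Am / (B * T)
Step 1 — B * T = 9.6 * 4.3 = 41.28 m^2
Step 2 — Cm = 37.6 / 41.28 ≈ 0.91085 (5 s.f.)

0.91085


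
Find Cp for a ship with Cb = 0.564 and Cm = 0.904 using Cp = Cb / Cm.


Formula: Cp = Cb / Cm
Substituting: Cp = 0.564 / 0.904
Result: Cp ≈ 0.62389 (5 s.f.)

0.62389


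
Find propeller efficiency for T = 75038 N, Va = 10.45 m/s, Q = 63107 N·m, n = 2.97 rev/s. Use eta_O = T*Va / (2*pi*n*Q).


Formula: eta = T * Va / (2 * pi * n * Q)
Step 1 — numerator = T * Va = 75038 * 10.45 = 784147.1
Step 2 — 2 * pi * n = 2 * pi * 2.97 = 18.66106
Step 3 — denominator = 18.66106 * 63107 = 1177643.51
Step 4 — eta = 784147.1 / 1177643.51 ≈ 0.66586 (5 s.f.)

0.66586


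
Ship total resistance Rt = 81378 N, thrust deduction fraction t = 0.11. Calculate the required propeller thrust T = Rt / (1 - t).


Formula: T = Rt / (1 - t)
Step 1 — (1 - t) = 1 - 0.11 = 0.89
Step 2 — T = 81378 / 0.89 ≈ 91436 N (5 s.f.)

91436 N


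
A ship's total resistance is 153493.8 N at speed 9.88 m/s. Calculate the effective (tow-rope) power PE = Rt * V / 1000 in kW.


Formula: PE = Rt * V / 1000 (kW)
Step 1 — PE (W) = 153493.8 * 9.88 = 1516518.744 W
Step 2 — PE (kW) = 1516518.744 / 1000 ≈ 1516.5 kW (5 s.f.)

1516.5 kW
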